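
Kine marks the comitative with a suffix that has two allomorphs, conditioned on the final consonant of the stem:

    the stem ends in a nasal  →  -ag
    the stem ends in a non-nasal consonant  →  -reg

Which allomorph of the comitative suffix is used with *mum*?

The final consonant of *mum* is /m/, which is a nasal, so the suffix is -ag.

-ag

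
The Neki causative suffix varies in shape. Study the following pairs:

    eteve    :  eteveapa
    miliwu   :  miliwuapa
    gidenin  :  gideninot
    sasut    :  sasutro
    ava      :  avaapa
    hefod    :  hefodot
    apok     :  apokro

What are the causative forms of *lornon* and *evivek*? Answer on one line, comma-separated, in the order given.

lornonot, evivekro

Looking at the final sound of each stem: -ro when the stem ends in a voiceless consonant (*sasut*, *apok*); -ot when the stem ends in a voiced consonant (*gidenin*, *hefod*); -apa when the stem ends in a vowel (*eteve*, *miliwu*, *ava*).
*lornon* — final sound /n/ (a voiced consonant) → -ot → *lornonot*.
*evivek* — final sound /k/ (a voiceless consonant) → -ro → *evivekro*.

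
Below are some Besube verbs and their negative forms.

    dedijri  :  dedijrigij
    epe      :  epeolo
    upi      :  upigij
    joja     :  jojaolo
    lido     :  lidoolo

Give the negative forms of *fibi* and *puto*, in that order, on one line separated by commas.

fibigij, putoolo

The suffix is conditioned by the last vowel: -gij when the last vowel of the stem is a high vowel (*dedijri*, *upi*); -olo when the last vowel of the stem is a non-high vowel (*epe*, *joja*, *lido*).
*fibi* — last vowel /i/ (a high vowel) → -gij → *fibigij*.
*puto*: last vowel = /o/, a non-high vowel → -olo → *putoolo*.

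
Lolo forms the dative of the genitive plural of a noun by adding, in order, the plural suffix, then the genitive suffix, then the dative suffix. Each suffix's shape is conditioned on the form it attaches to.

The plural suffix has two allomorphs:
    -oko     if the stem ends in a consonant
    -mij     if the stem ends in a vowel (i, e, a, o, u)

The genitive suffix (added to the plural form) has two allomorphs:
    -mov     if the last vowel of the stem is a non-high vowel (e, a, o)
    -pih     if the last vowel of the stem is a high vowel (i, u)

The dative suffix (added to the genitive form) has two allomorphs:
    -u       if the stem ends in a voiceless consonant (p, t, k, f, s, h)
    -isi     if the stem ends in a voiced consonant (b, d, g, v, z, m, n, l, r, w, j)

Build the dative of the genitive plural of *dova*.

dovamijpihu

Since the final sound of *dova* is /a/ (a vowel), it takes -mij, giving *dovamij*.
The plural form *dovamij* — last vowel /i/ (a high vowel) → -pih → *dovamijpih*.
The genitive form *dovamijpih*: final consonant = /h/, voiceless → -u → *dovamijpihu*.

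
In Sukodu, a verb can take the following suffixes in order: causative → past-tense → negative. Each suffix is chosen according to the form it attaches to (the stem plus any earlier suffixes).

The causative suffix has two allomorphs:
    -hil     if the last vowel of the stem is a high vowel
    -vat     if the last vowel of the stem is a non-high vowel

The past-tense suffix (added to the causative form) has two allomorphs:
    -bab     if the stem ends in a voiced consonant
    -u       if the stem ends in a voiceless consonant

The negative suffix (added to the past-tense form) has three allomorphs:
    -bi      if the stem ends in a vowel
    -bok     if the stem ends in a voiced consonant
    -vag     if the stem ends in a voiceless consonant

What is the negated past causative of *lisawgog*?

Since the last vowel of *lisawgog* is /o/ (a non-high vowel), it takes -vat, giving *lisawgogvat*.
The final consonant of the causative form *lisawgogvat* is /t/, which is voiceless, so the past-tense suffix is -u, giving *lisawgogvatu*.
The past-tense form *lisawgogvatu* — final sound /u/ (a vowel) → -bi → *lisawgogvatubi*.

lisawgogvatubi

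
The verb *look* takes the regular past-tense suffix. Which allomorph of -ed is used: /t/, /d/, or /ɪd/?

The stem *look* ends in a voiceless consonant other than /t/.
The -ed suffix is realized as /ɪd/ after /t, d/; as /t/ after other voiceless consonants; and as /d/ after other voiced sounds.
So -ed on *look* is pronounced /t/.

/t/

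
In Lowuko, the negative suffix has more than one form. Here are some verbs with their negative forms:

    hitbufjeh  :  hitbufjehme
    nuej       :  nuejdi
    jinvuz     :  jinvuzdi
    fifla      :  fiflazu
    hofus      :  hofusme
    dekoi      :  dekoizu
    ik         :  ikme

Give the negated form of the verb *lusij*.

The alternation tracks the final sound of the stem — -me when the stem ends in a voiceless consonant (*hitbufjeh*, *hofus*, *ik*); -di when the stem ends in a voiced consonant (*nuej*, *jinvuz*); -zu when the stem ends in a vowel (*fifla*, *dekoi*).
*lusij*: final sound = /j/, a voiced consonant → -di → *lusijdi*.

lusijdi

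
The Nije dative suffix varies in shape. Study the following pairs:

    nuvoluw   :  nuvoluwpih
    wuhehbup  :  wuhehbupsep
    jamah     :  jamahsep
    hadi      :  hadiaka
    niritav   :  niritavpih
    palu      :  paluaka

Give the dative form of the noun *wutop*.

wutopsep

Looking at the final sound of each stem: -sep when the stem ends in a voiceless consonant (*wuhehbup*, *jamah*); -pih when the stem ends in a voiced consonant (*nuvoluw*, *niritav*); -aka when the stem ends in a vowel (*hadi*, *palu*).
Since the final sound of *wutop* is /p/ (a voiceless consonant), it takes -sep, giving *wutopsep*.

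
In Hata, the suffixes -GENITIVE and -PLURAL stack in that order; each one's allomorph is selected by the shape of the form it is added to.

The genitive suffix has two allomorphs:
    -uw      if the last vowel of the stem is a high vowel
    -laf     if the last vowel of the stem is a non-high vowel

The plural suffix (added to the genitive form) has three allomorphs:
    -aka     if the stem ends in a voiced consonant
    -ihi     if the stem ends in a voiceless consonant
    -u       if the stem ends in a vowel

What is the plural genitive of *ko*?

kolafihi

*ko*: last vowel = /o/, a non-high vowel → -laf → *kolaf*.
The genitive form *kolaf* — final sound /f/ (a voiceless consonant) → -ihi → *kolafihi*.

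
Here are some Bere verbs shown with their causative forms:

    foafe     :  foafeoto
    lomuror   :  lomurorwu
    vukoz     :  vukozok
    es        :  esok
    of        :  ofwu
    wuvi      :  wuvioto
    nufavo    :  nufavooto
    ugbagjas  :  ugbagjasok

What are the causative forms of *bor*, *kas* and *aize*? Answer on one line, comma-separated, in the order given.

The pattern is sibilance of the final sound: -ok when the stem ends in a sibilant (*vukoz*, *es*, *ugbagjas*); -wu when the stem ends in a non-sibilant consonant (*lomuror*, *of*); -oto when the stem ends in a vowel (*foafe*, *wuvi*, *nufavo*).
*bor*: final sound = /r/, a non-sibilant consonant → -wu → *borwu*.
The final sound of *kas* is /s/, which is a sibilant, so the suffix is -ok, giving *kasok*.
The final sound of *aize* is /e/, which is a vowel, so the suffix is -oto, giving *aizeoto*.

borwu, kasok, aizeoto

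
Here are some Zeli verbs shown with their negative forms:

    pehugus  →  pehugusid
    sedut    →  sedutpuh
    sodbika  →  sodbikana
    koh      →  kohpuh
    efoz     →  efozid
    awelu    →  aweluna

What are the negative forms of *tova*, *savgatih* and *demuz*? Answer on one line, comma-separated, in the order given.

The suffix is conditioned by the final sound: -id when the stem ends in a sibilant (*pehugus*, *efoz*); -puh when the stem ends in a non-sibilant consonant (*sedut*, *koh*); -na when the stem ends in a vowel (*sodbika*, *awelu*).
*tova*: final sound = /a/, a vowel → -na → *tovana*.
*savgatih*: final sound = /h/, a non-sibilant consonant → -puh → *savgatihpuh*.
Since the final sound of *demuz* is /z/ (a sibilant), it takes -id, giving *demuzid*.

tovana, savgatihpuh, demuzid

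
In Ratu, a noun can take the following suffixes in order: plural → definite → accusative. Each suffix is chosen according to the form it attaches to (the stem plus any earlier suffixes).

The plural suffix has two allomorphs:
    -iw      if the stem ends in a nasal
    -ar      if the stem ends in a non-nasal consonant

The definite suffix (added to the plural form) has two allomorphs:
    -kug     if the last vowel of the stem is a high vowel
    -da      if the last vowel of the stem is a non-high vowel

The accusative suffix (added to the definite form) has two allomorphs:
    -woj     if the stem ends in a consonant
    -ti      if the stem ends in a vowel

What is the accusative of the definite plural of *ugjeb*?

ugjebardati

The final consonant of *ugjeb* is /b/, which is non-nasal, so the plural suffix is -ar, giving *ugjebar*.
The last vowel of the plural form *ugjebar* is /a/, which is a non-high vowel, so the definite suffix is -da, giving *ugjebarda*.
The definite form *ugjebarda* — final sound /a/ (a vowel) → -ti → *ugjebardati*.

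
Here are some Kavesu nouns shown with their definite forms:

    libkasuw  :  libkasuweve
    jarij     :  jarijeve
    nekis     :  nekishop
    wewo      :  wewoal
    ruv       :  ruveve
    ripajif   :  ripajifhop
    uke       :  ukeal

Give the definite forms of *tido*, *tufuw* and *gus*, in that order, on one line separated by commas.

The pattern is voicing of the final sound: -hop when the stem ends in a voiceless consonant (*nekis*, *ripajif*); -eve when the stem ends in a voiced consonant (*libkasuw*, *jarij*, *ruv*); -al when the stem ends in a vowel (*wewo*, *uke*).
*tido*: final sound = /o/, a vowel → -al → *tidoal*.
*tufuw* — final sound /w/ (a voiced consonant) → -eve → *tufuweve*.
Since the final sound of *gus* is /s/ (a voiceless consonant), it takes -hop, giving *gushop*.

tidoal, tufuweve, gushop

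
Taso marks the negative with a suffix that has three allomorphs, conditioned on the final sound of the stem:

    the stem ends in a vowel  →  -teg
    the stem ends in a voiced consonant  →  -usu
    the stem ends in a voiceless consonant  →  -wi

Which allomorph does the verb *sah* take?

-wi

The final sound of *sah* is /h/, which is a voiceless consonant, so the suffix is -wi.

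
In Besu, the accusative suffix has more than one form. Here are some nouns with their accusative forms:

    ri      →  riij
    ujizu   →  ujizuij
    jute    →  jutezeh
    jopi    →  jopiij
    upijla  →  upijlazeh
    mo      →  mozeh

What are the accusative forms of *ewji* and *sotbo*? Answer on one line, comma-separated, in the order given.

ewjiij, sotbozeh

The alternation tracks the last vowel of the stem — -ij when the last vowel of the stem is a high vowel (*ri*, *ujizu*, *jopi*); -zeh when the last vowel of the stem is a non-high vowel (*jute*, *upijla*, *mo*).
The last vowel of *ewji* is /i/, which is a high vowel, so the suffix is -ij, giving *ewjiij*.
The last vowel of *sotbo* is /o/, which is a non-high vowel, so the suffix is -zeh, giving *sotbozeh*.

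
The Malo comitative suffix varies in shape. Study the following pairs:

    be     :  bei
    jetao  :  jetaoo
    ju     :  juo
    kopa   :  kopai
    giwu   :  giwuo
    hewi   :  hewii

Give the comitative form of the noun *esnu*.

Looking at the last vowel of each stem: -o when the last vowel of the stem is a rounded vowel (*jetao*, *ju*, *giwu*); -i when the last vowel of the stem is an unrounded vowel (*be*, *kopa*, *hewi*).
*esnu*: last vowel = /u/, a rounded vowel → -o → *esnuo*.

esnuo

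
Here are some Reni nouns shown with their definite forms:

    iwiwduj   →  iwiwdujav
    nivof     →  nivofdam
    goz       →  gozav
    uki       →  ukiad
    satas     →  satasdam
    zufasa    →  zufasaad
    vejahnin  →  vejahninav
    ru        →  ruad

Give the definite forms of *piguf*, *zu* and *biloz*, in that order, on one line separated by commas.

pigufdam, zuad, bilozav

The suffix is conditioned by the final sound: -dam when the stem ends in a voiceless consonant (*nivof*, *satas*); -av when the stem ends in a voiced consonant (*iwiwduj*, *goz*, *vejahnin*); -ad when the stem ends in a vowel (*uki*, *zufasa*, *ru*).
Since the final sound of *piguf* is /f/ (a voiceless consonant), it takes -dam, giving *pigufdam*.
*zu* — final sound /u/ (a vowel) → -ad → *zuad*.
*biloz*: final sound = /z/, a voiced consonant → -av → *bilozav*.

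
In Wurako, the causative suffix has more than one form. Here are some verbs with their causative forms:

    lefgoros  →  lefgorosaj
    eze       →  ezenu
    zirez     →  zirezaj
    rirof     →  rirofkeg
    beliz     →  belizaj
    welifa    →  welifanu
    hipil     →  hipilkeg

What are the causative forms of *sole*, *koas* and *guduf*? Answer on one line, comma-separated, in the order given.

solenu, koasaj, gudufkeg

Looking at the final sound of each stem: -aj when the stem ends in a sibilant (*lefgoros*, *zirez*, *beliz*); -keg when the stem ends in a non-sibilant consonant (*rirof*, *hipil*); -nu when the stem ends in a vowel (*eze*, *welifa*).
Since the final sound of *sole* is /e/ (a vowel), it takes -nu, giving *solenu*.
The final sound of *koas* is /s/, which is a sibilant, so the suffix is -aj, giving *koasaj*.
*guduf*: final sound = /f/, a non-sibilant consonant → -keg → *gudufkeg*.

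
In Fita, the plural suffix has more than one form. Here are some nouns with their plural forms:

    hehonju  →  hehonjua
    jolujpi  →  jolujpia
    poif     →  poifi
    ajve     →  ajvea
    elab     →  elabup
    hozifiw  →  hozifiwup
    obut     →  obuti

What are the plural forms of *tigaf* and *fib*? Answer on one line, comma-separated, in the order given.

Looking at the final sound of each stem: -i when the stem ends in a voiceless consonant (*poif*, *obut*); -up when the stem ends in a voiced consonant (*elab*, *hozifiw*); -a when the stem ends in a vowel (*hehonju*, *jolujpi*, *ajve*).
The final sound of *tigaf* is /f/, which is a voiceless consonant, so the suffix is -i, giving *tigafi*.
Since the final sound of *fib* is /b/ (a voiced consonant), it takes -up, giving *fibup*.

tigafi, fibup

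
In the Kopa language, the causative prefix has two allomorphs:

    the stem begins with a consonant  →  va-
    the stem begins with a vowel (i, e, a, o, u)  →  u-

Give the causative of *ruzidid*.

*ruzidid*: first sound = /r/, a consonant → va- → *varuzidid*.

varuzidid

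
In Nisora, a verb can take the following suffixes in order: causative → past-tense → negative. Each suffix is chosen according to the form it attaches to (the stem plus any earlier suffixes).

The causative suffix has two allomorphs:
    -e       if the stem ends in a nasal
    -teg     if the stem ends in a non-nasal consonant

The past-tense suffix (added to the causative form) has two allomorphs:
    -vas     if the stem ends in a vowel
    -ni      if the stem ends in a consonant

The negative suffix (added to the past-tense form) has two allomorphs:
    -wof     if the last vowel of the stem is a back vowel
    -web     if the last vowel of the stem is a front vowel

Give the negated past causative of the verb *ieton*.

ietonevaswof

The final consonant of *ieton* is /n/, which is a nasal, so the causative suffix is -e, giving *ietone*.
The final sound of the causative form *ietone* is /e/, which is a vowel, so the past-tense suffix is -vas, giving *ietonevas*.
Since the last vowel of the past-tense form *ietonevas* is /a/ (a back vowel), it takes -wof, giving *ietonevaswof*.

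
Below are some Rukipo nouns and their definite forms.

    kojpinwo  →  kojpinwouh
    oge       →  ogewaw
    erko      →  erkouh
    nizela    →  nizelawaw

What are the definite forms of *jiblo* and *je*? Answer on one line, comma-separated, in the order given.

jiblouh, jewaw

The suffix is conditioned by the last vowel: -uh when the last vowel of the stem is a rounded vowel (*kojpinwo*, *erko*); -waw when the last vowel of the stem is an unrounded vowel (*oge*, *nizela*).
Since the last vowel of *jiblo* is /o/ (a rounded vowel), it takes -uh, giving *jiblouh*.
The last vowel of *je* is /e/, which is an unrounded vowel, so the suffix is -waw, giving *jewaw*.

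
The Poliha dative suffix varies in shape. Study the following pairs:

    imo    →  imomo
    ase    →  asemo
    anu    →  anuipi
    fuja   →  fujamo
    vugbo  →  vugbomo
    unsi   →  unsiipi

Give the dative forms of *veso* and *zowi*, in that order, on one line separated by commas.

The alternation tracks the last vowel of the stem — -ipi when the last vowel of the stem is a high vowel (*anu*, *unsi*); -mo when the last vowel of the stem is a non-high vowel (*imo*, *ase*, *fuja*, *vugbo*).
*veso* — last vowel /o/ (a non-high vowel) → -mo → *vesomo*.
*zowi*: last vowel = /i/, a high vowel → -ipi → *zowiipi*.

vesomo, zowiipi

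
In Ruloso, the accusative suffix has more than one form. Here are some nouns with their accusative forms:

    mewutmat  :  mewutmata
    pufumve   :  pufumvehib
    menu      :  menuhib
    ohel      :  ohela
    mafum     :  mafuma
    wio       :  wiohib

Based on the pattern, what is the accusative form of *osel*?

The alternation tracks the final sound of the stem — -a when the stem ends in a consonant (*mewutmat*, *ohel*, *mafum*); -hib when the stem ends in a vowel (*pufumve*, *menu*, *wio*).
The final sound of *osel* is /l/, which is a consonant, so the suffix is -a, giving *osela*.

osela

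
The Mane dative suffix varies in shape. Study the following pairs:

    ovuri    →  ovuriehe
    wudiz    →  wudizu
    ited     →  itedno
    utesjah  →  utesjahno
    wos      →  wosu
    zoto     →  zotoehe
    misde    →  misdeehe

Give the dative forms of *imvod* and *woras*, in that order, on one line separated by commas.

Looking at the final sound of each stem: -u when the stem ends in a sibilant (*wudiz*, *wos*); -no when the stem ends in a non-sibilant consonant (*ited*, *utesjah*); -ehe when the stem ends in a vowel (*ovuri*, *zoto*, *misde*).
The final sound of *imvod* is /d/, which is a non-sibilant consonant, so the suffix is -no, giving *imvodno*.
Since the final sound of *woras* is /s/ (a sibilant), it takes -u, giving *worasu*.

imvodno, worasu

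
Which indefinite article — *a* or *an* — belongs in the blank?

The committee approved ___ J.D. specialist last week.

The indefinite article is chosen by the initial *sound* of the following word, not its spelling.
The initialism *J.D.* is read letter by letter; the first letter, J, is pronounced /dʒeɪ/, which begins with a consonant sound.
So the article is *a*: The committee approved a J.D. specialist last week.

a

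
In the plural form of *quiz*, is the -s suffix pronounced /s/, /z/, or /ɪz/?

The stem *quiz* ends in a sibilant (/s, z, ʃ, ʒ, tʃ, dʒ/).
The plural suffix surfaces as /ɪz/ after sibilants, /s/ after other voiceless consonants, and /z/ after other voiced sounds.
So the plural -s on *quiz* is pronounced /ɪz/.

/ɪz/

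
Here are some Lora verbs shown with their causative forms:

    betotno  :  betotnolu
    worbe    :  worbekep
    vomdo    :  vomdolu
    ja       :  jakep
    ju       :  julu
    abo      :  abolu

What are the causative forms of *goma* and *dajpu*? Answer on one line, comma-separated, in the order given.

gomakep, dajpulu

The alternation tracks the last vowel of the stem — -lu when the last vowel of the stem is a rounded vowel (*betotno*, *vomdo*, *ju*, *abo*); -kep when the last vowel of the stem is an unrounded vowel (*worbe*, *ja*).
Since the last vowel of *goma* is /a/ (an unrounded vowel), it takes -kep, giving *gomakep*.
*dajpu*: last vowel = /u/, a rounded vowel → -lu → *dajpulu*.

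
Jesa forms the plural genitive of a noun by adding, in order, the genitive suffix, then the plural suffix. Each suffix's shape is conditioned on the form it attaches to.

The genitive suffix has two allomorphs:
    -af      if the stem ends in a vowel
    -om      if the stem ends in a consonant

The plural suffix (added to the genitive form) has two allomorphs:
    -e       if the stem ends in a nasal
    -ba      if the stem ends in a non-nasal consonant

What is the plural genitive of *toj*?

*toj*: final sound = /j/, a consonant → -om → *tojom*.
Since the final consonant of the genitive form *tojom* is /m/ (a nasal), it takes -e, giving *tojome*.

tojome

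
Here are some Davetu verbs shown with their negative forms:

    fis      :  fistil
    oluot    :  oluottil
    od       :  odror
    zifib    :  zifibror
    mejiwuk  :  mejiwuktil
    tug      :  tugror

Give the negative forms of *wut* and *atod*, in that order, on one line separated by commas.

wuttil, atodror

Looking at the final consonant of each stem: -til when the stem ends in a voiceless consonant (*fis*, *oluot*, *mejiwuk*); -ror when the stem ends in a voiced consonant (*od*, *zifib*, *tug*).
Since the final consonant of *wut* is /t/ (voiceless), it takes -til, giving *wuttil*.
Since the final consonant of *atod* is /d/ (voiced), it takes -ror, giving *atodror*.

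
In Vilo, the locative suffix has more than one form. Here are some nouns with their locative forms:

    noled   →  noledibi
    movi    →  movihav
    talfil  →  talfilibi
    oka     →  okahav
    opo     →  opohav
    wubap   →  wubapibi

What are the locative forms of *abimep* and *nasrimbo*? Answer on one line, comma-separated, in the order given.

The alternation tracks the final sound of the stem — -ibi when the stem ends in a consonant (*noled*, *talfil*, *wubap*); -hav when the stem ends in a vowel (*movi*, *oka*, *opo*).
The final sound of *abimep* is /p/, which is a consonant, so the suffix is -ibi, giving *abimepibi*.
Since the final sound of *nasrimbo* is /o/ (a vowel), it takes -hav, giving *nasrimbohav*.

abimepibi, nasrimbohav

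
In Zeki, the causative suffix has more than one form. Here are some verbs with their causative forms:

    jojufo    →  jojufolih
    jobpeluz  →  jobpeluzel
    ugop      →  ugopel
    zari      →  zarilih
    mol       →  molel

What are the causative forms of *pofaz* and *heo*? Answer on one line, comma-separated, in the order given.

pofazel, heolih

Looking at the final sound of each stem: -el when the stem ends in a consonant (*jobpeluz*, *ugop*, *mol*); -lih when the stem ends in a vowel (*jojufo*, *zari*).
*pofaz* — final sound /z/ (a consonant) → -el → *pofazel*.
The final sound of *heo* is /o/, which is a vowel, so the suffix is -lih, giving *heolih*.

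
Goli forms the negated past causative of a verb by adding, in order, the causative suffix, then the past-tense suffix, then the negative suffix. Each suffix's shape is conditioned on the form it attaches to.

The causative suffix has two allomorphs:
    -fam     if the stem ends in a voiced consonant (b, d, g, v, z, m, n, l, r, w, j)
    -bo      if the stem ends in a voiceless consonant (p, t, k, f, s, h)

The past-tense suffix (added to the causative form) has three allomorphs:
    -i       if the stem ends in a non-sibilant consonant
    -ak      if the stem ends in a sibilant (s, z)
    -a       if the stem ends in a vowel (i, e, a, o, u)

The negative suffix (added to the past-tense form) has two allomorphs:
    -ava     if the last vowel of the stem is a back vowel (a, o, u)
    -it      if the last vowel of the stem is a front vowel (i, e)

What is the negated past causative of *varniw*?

varniwfamiit

Since the final consonant of *varniw* is /w/ (voiced), it takes -fam, giving *varniwfam*.
The final sound of the causative form *varniwfam* is /m/, which is a non-sibilant consonant, so the past-tense suffix is -i, giving *varniwfami*.
Since the last vowel of the past-tense form *varniwfami* is /i/ (a front vowel), it takes -it, giving *varniwfamiit*.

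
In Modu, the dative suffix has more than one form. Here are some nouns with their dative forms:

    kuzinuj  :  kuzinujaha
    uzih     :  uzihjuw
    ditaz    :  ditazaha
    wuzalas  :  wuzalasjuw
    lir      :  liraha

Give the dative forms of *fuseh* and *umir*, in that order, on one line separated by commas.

fusehjuw, umiraha

The alternation tracks the final consonant of the stem — -juw when the stem ends in a voiceless consonant (*uzih*, *wuzalas*); -aha when the stem ends in a voiced consonant (*kuzinuj*, *ditaz*, *lir*).
*fuseh* — final consonant /h/ (voiceless) → -juw → *fusehjuw*.
Since the final consonant of *umir* is /r/ (voiced), it takes -aha, giving *umiraha*.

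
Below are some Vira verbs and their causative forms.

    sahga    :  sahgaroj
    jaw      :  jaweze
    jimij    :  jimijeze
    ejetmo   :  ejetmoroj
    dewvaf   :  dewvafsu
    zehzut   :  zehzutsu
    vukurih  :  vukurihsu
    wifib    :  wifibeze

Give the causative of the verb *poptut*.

Looking at the final sound of each stem: -su when the stem ends in a voiceless consonant (*dewvaf*, *zehzut*, *vukurih*); -eze when the stem ends in a voiced consonant (*jaw*, *jimij*, *wifib*); -roj when the stem ends in a vowel (*sahga*, *ejetmo*).
*poptut* — final sound /t/ (a voiceless consonant) → -su → *poptutsu*.

poptutsu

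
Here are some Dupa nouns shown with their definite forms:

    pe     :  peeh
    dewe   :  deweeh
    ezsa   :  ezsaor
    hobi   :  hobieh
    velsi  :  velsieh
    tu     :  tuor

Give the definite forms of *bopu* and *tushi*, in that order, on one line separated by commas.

bopuor, tushieh

Looking at the last vowel of each stem: -eh when the last vowel of the stem is a front vowel (*pe*, *dewe*, *hobi*, *velsi*); -or when the last vowel of the stem is a back vowel (*ezsa*, *tu*).
*bopu* — last vowel /u/ (a back vowel) → -or → *bopuor*.
*tushi*: last vowel = /i/, a front vowel → -eh → *tushieh*.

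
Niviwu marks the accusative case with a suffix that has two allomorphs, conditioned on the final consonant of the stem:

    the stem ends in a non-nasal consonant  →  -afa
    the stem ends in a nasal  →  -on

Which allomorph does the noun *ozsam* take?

-on

*ozsam*: final consonant = /m/, a nasal → -on.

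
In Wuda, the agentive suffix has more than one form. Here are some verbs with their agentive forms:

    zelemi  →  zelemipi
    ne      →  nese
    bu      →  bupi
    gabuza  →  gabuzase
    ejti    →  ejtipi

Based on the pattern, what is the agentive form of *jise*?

jisese

Looking at the last vowel of each stem: -pi when the last vowel of the stem is a high vowel (*zelemi*, *bu*, *ejti*); -se when the last vowel of the stem is a non-high vowel (*ne*, *gabuza*).
The last vowel of *jise* is /e/, which is a non-high vowel, so the suffix is -se, giving *jisese*.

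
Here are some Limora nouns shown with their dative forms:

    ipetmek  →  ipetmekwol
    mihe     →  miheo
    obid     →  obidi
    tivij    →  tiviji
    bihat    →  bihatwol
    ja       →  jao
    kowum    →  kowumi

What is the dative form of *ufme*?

ufmeo

The pattern is voicing of the final sound: -wol when the stem ends in a voiceless consonant (*ipetmek*, *bihat*); -i when the stem ends in a voiced consonant (*obid*, *tivij*, *kowum*); -o when the stem ends in a vowel (*mihe*, *ja*).
*ufme* — final sound /e/ (a vowel) → -o → *ufmeo*.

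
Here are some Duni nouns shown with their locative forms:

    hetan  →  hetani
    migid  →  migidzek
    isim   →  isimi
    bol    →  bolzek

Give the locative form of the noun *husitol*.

The pattern is nasality of the final consonant: -i when the stem ends in a nasal (*hetan*, *isim*); -zek when the stem ends in a non-nasal consonant (*migid*, *bol*).
Since the final consonant of *husitol* is /l/ (non-nasal), it takes -zek, giving *husitolzek*.

husitolzek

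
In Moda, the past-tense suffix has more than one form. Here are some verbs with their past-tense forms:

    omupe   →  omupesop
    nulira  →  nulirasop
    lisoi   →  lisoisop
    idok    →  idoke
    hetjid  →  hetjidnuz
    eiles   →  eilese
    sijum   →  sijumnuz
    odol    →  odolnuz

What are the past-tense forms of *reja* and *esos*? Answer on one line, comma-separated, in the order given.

The pattern is voicing of the final sound: -e when the stem ends in a voiceless consonant (*idok*, *eiles*); -nuz when the stem ends in a voiced consonant (*hetjid*, *sijum*, *odol*); -sop when the stem ends in a vowel (*omupe*, *nulira*, *lisoi*).
*reja* — final sound /a/ (a vowel) → -sop → *rejasop*.
*esos*: final sound = /s/, a voiceless consonant → -e → *esose*.

rejasop, esose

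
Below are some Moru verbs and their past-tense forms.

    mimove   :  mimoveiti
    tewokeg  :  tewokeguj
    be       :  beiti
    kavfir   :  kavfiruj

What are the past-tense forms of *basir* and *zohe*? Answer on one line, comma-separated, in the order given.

basiruj, zoheiti

The pattern is consonant vs. vowel: -uj when the stem ends in a consonant (*tewokeg*, *kavfir*); -iti when the stem ends in a vowel (*mimove*, *be*).
The final sound of *basir* is /r/, which is a consonant, so the suffix is -uj, giving *basiruj*.
The final sound of *zohe* is /e/, which is a vowel, so the suffix is -iti, giving *zoheiti*.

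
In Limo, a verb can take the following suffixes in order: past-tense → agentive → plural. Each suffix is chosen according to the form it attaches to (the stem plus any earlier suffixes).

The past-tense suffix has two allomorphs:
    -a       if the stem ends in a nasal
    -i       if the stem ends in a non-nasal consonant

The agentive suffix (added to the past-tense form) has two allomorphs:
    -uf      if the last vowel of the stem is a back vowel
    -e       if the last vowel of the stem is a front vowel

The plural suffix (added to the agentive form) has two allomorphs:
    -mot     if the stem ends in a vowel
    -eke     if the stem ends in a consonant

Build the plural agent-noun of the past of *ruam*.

ruamaufeke

*ruam* — final consonant /m/ (a nasal) → -a → *ruama*.
Since the last vowel of the past-tense form *ruama* is /a/ (a back vowel), it takes -uf, giving *ruamauf*.
The final sound of the agentive form *ruamauf* is /f/, which is a consonant, so the plural suffix is -eke, giving *ruamaufeke*.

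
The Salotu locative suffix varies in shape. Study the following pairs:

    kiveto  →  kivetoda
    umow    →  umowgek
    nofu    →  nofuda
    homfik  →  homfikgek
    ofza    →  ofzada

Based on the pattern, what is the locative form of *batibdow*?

The pattern is consonant vs. vowel: -gek when the stem ends in a consonant (*umow*, *homfik*); -da when the stem ends in a vowel (*kiveto*, *nofu*, *ofza*).
Since the final sound of *batibdow* is /w/ (a consonant), it takes -gek, giving *batibdowgek*.

batibdowgek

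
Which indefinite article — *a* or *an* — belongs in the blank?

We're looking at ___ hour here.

The indefinite article is chosen by the initial *sound* of the following word, not its spelling.
*hour* begins with the sound /aʊ/ (silent h) — a vowel sound.
So the article is *an*: We're looking at an hour here.

an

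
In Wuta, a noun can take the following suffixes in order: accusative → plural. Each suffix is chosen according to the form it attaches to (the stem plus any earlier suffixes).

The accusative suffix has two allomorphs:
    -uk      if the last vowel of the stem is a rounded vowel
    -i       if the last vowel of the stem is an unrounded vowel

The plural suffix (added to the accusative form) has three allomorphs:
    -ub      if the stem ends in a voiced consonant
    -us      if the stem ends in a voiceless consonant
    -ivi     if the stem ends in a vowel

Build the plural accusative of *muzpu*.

muzpuukus

*muzpu* — last vowel /u/ (a rounded vowel) → -uk → *muzpuuk*.
The accusative form *muzpuuk* — final sound /k/ (a voiceless consonant) → -us → *muzpuukus*.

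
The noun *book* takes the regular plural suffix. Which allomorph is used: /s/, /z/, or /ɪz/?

/s/

The stem *book* ends in a voiceless non-sibilant consonant.
The plural suffix surfaces as /ɪz/ after sibilants, /s/ after other voiceless consonants, and /z/ after other voiced sounds.
So the plural -s on *book* is pronounced /s/.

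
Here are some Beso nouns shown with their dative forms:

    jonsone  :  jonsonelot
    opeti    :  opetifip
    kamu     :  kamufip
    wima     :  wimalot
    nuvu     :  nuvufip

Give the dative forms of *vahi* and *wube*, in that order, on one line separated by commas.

vahifip, wubelot

The alternation tracks the last vowel of the stem — -fip when the last vowel of the stem is a high vowel (*opeti*, *kamu*, *nuvu*); -lot when the last vowel of the stem is a non-high vowel (*jonsone*, *wima*).
The last vowel of *vahi* is /i/, which is a high vowel, so the suffix is -fip, giving *vahifip*.
Since the last vowel of *wube* is /e/ (a non-high vowel), it takes -lot, giving *wubelot*.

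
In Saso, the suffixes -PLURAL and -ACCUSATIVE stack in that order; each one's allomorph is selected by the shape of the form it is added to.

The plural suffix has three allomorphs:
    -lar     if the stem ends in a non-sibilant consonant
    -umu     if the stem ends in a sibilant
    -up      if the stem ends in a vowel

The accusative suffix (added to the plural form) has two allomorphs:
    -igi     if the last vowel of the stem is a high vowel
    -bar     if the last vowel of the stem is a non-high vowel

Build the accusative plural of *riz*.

rizumuigi

*riz*: final sound = /z/, a sibilant → -umu → *rizumu*.
The plural form *rizumu* — last vowel /u/ (a high vowel) → -igi → *rizumuigi*.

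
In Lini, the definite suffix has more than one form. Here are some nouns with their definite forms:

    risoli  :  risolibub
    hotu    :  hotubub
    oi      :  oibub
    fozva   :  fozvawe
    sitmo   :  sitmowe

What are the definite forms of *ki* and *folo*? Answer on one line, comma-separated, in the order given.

The suffix is conditioned by the last vowel: -bub when the last vowel of the stem is a high vowel (*risoli*, *hotu*, *oi*); -we when the last vowel of the stem is a non-high vowel (*fozva*, *sitmo*).
The last vowel of *ki* is /i/, which is a high vowel, so the suffix is -bub, giving *kibub*.
Since the last vowel of *folo* is /o/ (a non-high vowel), it takes -we, giving *folowe*.

kibub, folowe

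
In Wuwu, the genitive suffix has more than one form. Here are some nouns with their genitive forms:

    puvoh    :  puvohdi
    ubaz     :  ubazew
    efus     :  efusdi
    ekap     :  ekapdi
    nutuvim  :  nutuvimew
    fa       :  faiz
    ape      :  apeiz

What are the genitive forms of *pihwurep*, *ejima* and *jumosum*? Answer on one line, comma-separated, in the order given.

pihwurepdi, ejimaiz, jumosumew

The pattern is voicing of the final sound: -di when the stem ends in a voiceless consonant (*puvoh*, *efus*, *ekap*); -ew when the stem ends in a voiced consonant (*ubaz*, *nutuvim*); -iz when the stem ends in a vowel (*fa*, *ape*).
The final sound of *pihwurep* is /p/, which is a voiceless consonant, so the suffix is -di, giving *pihwurepdi*.
The final sound of *ejima* is /a/, which is a vowel, so the suffix is -iz, giving *ejimaiz*.
*jumosum*: final sound = /m/, a voiced consonant → -ew → *jumosumew*.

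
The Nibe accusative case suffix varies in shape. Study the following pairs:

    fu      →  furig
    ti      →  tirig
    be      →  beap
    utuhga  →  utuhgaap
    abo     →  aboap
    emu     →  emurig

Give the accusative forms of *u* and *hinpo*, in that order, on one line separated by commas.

The alternation tracks the last vowel of the stem — -rig when the last vowel of the stem is a high vowel (*fu*, *ti*, *emu*); -ap when the last vowel of the stem is a non-high vowel (*be*, *utuhga*, *abo*).
*u* — last vowel /u/ (a high vowel) → -rig → *urig*.
*hinpo*: last vowel = /o/, a non-high vowel → -ap → *hinpoap*.

urig, hinpoap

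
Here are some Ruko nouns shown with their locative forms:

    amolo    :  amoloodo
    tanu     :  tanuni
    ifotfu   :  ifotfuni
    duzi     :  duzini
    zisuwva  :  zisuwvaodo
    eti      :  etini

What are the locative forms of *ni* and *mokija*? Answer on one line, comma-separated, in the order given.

The suffix is conditioned by the last vowel: -ni when the last vowel of the stem is a high vowel (*tanu*, *ifotfu*, *duzi*, *eti*); -odo when the last vowel of the stem is a non-high vowel (*amolo*, *zisuwva*).
Since the last vowel of *ni* is /i/ (a high vowel), it takes -ni, giving *nini*.
*mokija* — last vowel /a/ (a non-high vowel) → -odo → *mokijaodo*.

nini, mokijaodo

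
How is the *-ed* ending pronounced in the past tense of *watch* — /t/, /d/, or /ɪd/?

The stem *watch* ends in a voiceless consonant other than /t/.
The -ed suffix is realized as /ɪd/ after /t, d/; as /t/ after other voiceless consonants; and as /d/ after other voiced sounds.
So -ed on *watch* is pronounced /t/.

/t/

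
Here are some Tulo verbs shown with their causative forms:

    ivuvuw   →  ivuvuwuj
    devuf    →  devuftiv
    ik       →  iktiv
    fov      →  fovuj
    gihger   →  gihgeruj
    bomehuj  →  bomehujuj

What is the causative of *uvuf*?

The alternation tracks the final consonant of the stem — -tiv when the stem ends in a voiceless consonant (*devuf*, *ik*); -uj when the stem ends in a voiced consonant (*ivuvuw*, *fov*, *gihger*, *bomehuj*).
*uvuf* — final consonant /f/ (voiceless) → -tiv → *uvuftiv*.

uvuftiv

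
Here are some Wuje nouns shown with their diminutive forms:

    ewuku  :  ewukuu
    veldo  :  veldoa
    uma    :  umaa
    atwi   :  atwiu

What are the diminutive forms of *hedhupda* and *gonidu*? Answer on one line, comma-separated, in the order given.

hedhupdaa, goniduu

The pattern is height harmony: -u when the last vowel of the stem is a high vowel (*ewuku*, *atwi*); -a when the last vowel of the stem is a non-high vowel (*veldo*, *uma*).
*hedhupda* — last vowel /a/ (a non-high vowel) → -a → *hedhupdaa*.
*gonidu* — last vowel /u/ (a high vowel) → -u → *goniduu*.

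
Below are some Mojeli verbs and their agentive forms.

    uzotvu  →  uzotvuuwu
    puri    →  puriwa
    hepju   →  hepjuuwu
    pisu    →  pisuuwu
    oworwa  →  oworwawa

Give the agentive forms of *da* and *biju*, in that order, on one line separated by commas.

dawa, bijuuwu

Looking at the last vowel of each stem: -uwu when the last vowel of the stem is a rounded vowel (*uzotvu*, *hepju*, *pisu*); -wa when the last vowel of the stem is an unrounded vowel (*puri*, *oworwa*).
The last vowel of *da* is /a/, which is an unrounded vowel, so the suffix is -wa, giving *dawa*.
The last vowel of *biju* is /u/, which is a rounded vowel, so the suffix is -uwu, giving *bijuuwu*.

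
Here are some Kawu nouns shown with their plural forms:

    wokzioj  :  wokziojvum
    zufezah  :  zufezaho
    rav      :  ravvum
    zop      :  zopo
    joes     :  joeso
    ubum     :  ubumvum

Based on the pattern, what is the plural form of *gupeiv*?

gupeivvum

Looking at the final consonant of each stem: -o when the stem ends in a voiceless consonant (*zufezah*, *zop*, *joes*); -vum when the stem ends in a voiced consonant (*wokzioj*, *rav*, *ubum*).
*gupeiv* — final consonant /v/ (voiced) → -vum → *gupeivvum*.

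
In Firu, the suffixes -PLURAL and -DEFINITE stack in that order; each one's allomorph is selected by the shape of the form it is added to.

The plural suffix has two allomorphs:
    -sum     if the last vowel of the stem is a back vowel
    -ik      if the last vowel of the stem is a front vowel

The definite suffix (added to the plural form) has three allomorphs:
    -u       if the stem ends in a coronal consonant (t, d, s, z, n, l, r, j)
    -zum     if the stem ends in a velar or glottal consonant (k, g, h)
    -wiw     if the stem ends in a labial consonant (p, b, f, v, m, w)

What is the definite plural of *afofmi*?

afofmiikzum

Since the last vowel of *afofmi* is /i/ (a front vowel), it takes -ik, giving *afofmiik*.
The plural form *afofmiik*: final consonant = /k/, velar/glottal → -zum → *afofmiikzum*.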